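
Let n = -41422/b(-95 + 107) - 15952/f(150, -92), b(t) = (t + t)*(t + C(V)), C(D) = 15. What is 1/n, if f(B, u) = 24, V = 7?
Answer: -324/236063 ≈ -0.0013725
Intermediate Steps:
b(t) = 2*t*(15 + t) (b(t) = (t + t)*(t + 15) = (2*t)*(15 + t) = 2*t*(15 + t))
n = -236063/324 (n = -41422*1/(2*(-95 + 107)*(15 + (-95 + 107))) - 15952/24 = -41422*1/(24*(15 + 12)) - 15952*1/24 = -41422/(2*12*27) - 1994/3 = -41422/648 - 1994/3 = -41422*1/648 - 1994/3 = -20711/324 - 1994/3 = -236063/324 ≈ -728.59)
1/n = 1/(-236063/324) = -324/236063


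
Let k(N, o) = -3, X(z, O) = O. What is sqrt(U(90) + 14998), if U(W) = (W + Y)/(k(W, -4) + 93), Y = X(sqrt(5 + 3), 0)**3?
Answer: sqrt(14999) ≈ 122.47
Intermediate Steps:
Y = 0 (Y = 0**3 = 0)
U(W) = W/90 (U(W) = (W + 0)/(-3 + 93) = W/90)
sqrt(U(90) + 14998) = sqrt((1/90)*90 + 14998) = sqrt(1 + 14998) = sqrt(14999)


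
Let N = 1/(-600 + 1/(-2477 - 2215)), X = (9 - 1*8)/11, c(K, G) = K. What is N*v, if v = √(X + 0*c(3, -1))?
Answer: -4692*√11/30967211 ≈ -0.00050252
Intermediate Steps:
X = 1/11 (X = (9 - 8)*(1/11) = 1*(1/11) = 1/11 ≈ 0.090909)
v = √11/11 (v = √(1/11 + 0*3) = √(1/11 + 0) = √(1/11) = √11/11 ≈ 0.30151)
N = -4692/2815201 (N = 1/(-600 + 1/(-4692)) = 1/(-600 - 1/4692) = 1/(-2815201/4692) = -4692/2815201 ≈ -0.0016667)
N*v = -4692*√11/30967211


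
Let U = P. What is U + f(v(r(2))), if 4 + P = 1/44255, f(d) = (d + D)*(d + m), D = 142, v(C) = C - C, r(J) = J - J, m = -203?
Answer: -1275871649/44255 ≈ -28830.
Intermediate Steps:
r(J) = 0
v(C) = 0
f(d) = (-203 + d)*(142 + d) (f(d) = (d + 142)*(d - 203) = (142 + d)*(-203 + d) = (-203 + d)*(142 + d))
P = -177019/44255 (P = -4 + 1/44255 = -177019/44255 ≈ -4.0000)
U = -177019/44255 ≈ -4.0000
U + f(v(r(2))) = -177019/44255 + (-28826 + 0² - 61*0) = -177019/44255 + (-28826 + 0 + 0) = -177019/44255 - 28826 = -1275871649/44255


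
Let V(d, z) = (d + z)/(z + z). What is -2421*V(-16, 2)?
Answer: 16947/2 ≈ 8473.5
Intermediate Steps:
V(d, z) = (d + z)/(2*z) (V(d, z) = (d + z)/((2*z)) = (d + z)*(1/(2*z)) = (d + z)/(2*z))
-2421*V(-16, 2) = -2421*(-16 + 2)/(2*2) = -2421*(-14)/(2*2) = -2421*(-7/2) = 16947/2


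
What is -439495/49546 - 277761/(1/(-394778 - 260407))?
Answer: 1288088703013445/7078 ≈ 1.8198e+11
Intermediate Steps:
-439495/49546 - 277761/(1/(-394778 - 260407)) = -439495*1/49546 - 277761/(1/(-655185)) = -62785/7078 - 277761/(-1/655185) = -62785/7078 - 277761*(-655185) = -62785/7078 + 181984840785 = 1288088703013445/7078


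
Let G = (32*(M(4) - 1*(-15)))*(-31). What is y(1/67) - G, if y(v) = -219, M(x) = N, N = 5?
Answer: 19621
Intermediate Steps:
M(x) = 5
G = -19840 (G = (32*(5 - 1*(-15)))*(-31) = (32*(5 + 15))*(-31) = (32*20)*(-31) = 640*(-31) = -19840)
y(1/67) - G = -219 - 1*(-19840) = -219 + 19840 = 19621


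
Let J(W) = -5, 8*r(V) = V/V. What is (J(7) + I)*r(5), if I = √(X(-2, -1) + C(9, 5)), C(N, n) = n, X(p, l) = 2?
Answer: -5/8 + √7/8 ≈ -0.29428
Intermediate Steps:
r(V) = ⅛ (r(V) = (V/V)/8 = (⅛)*1 = ⅛)
I = √7 (I = √(2 + 5) = √7 ≈ 2.6458)
(J(7) + I)*r(5) = (-5 + √7)*(⅛) = -5/8 + √7/8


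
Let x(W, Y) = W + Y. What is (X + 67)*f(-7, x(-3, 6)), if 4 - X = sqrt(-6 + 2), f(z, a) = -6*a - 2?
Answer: -1420 + 40*I ≈ -1420.0 + 40.0*I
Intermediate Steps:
f(z, a) = -2 - 6*a
X = 4 - 2*I (X = 4 - sqrt(-6 + 2) = 4 - sqrt(-4) = 4 - 2*I ≈ 4.0 - 2.0*I)
(X + 67)*f(-7, x(-3, 6)) = ((4 - 2*I) + 67)*(-2 - 6*(-3 + 6)) = (71 - 2*I)*(-2 - 6*3) = (71 - 2*I)*(-2 - 18) = (71 - 2*I)*(-20) = -1420 + 40*I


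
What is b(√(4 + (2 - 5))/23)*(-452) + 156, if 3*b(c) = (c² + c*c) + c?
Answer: 236272/1587 ≈ 148.88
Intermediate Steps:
b(c) = c/3 + 2*c²/3 (b(c) = ((c² + c*c) + c)/3 = ((c² + c²) + c)/3 = (2*c² + c)/3 = (c + 2*c²)/3 = c/3 + 2*c²/3)
b(√(4 + (2 - 5))/23)*(-452) + 156 = ((√(4 + (2 - 5))/23)*(1 + 2*(√(4 + (2 - 5))/23))/3)*(-452) + 156 = ((√(4 - 3)*(1/23))*(1 + 2*(√(4 - 3)*(1/23)))/3)*(-452) + 156 = ((√1*(1/23))*(1 + 2*(√1*(1/23)))/3)*(-452) + 156 = ((1*(1/23))*(1 + 2*(1*(1/23)))/3)*(-452) + 156 = ((⅓)*(1/23)*(1 + 2*(1/23)))*(-452) + 156 = ((⅓)*(1/23)*(1 + 2/23))*(-452) + 156 = ((⅓)*(1/23)*(25/23))*(-452) + 156 = (25/1587)*(-452) + 156 = -11300/1587 + 156 = 236272/1587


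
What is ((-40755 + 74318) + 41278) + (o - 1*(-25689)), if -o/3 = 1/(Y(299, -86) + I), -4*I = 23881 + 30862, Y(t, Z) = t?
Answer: 1794359974/17849 ≈ 1.0053e+5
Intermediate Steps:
I = -54743/4 (I = -(23881 + 30862)/4 = -¼*54743 = -54743/4 ≈ -13686.)
o = 4/17849 (o = -3/(299 - 54743/4) = -3/(-53547/4) = -3*(-4/53547) = 4/17849 ≈ 0.00022410)
((-40755 + 74318) + 41278) + (o - 1*(-25689)) = ((-40755 + 74318) + 41278) + (4/17849 - 1*(-25689)) = (33563 + 41278) + (4/17849 + 25689) = 74841 + 458522965/17849 = 1794359974/17849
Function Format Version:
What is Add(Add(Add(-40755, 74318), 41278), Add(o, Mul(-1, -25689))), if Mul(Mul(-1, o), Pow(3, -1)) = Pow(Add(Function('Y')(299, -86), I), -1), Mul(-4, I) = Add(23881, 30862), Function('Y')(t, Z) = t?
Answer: Rational(1794359974, 17849) ≈ 1.0053e+5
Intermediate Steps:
I = Rational(-54743, 4) (I = Mul(Rational(-1, 4), Add(23881, 30862)) = Mul(Rational(-1, 4), 54743) = Rational(-54743, 4) ≈ -13686.)
o = Rational(4, 17849) (o = Mul(-3, Pow(Add(299, Rational(-54743, 4)), -1)) = Mul(-3, Pow(Rational(-53547, 4), -1)) = Mul(-3, Rational(-4, 53547)) = Rational(4, 17849) ≈ 0.00022410)
Add(Add(Add(-40755, 74318), 41278), Add(o, Mul(-1, -25689))) = Add(Add(Add(-40755, 74318), 41278), Add(Rational(4, 17849), Mul(-1, -25689))) = Add(Add(33563, 41278), Add(Rational(4, 17849), 25689)) = Add(74841, Rational(458522965, 17849)) = Rational(1794359974, 17849)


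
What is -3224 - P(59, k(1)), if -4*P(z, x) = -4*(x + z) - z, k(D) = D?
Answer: -13195/4 ≈ -3298.8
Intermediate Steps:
P(z, x) = x + 5*z/4 (P(z, x) = -(-4*(x + z) - z)/4 = -((-4*x - 4*z) - z)/4 = -(-5*z - 4*x)/4 = x + 5*z/4)
-3224 - P(59, k(1)) = -3224 - (1 + (5/4)*59) = -3224 - (1 + 295/4) = -3224 - 1*299/4 = -3224 - 299/4 = -13195/4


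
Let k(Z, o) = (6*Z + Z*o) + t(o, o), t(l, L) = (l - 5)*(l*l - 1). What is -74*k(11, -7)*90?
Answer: 3909420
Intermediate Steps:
t(l, L) = (-1 + l**2)*(-5 + l) (t(l, L) = (-5 + l)*(l**2 - 1) = (-5 + l)*(-1 + l**2) = (-1 + l**2)*(-5 + l))
k(Z, o) = 5 + o**3 - o - 5*o**2 + 6*Z + Z*o (k(Z, o) = (6*Z + Z*o) + (5 + o**3 - o - 5*o**2) = 5 + o**3 - o - 5*o**2 + 6*Z + Z*o)
-74*k(11, -7)*90 = -74*(5 + (-7)**3 - 1*(-7) - 5*(-7)**2 + 6*11 + 11*(-7))*90 = -74*(5 - 343 + 7 - 5*49 + 66 - 77)*90 = -74*(5 - 343 + 7 - 245 + 66 - 77)*90 = -74*(-587)*90 = 43438*90 = 3909420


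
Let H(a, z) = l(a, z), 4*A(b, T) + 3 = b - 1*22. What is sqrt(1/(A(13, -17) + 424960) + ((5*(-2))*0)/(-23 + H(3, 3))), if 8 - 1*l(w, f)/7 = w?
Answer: sqrt(424957)/424957 ≈ 0.0015340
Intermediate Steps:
l(w, f) = 56 - 7*w
A(b, T) = -25/4 + b/4 (A(b, T) = -3/4 + (b - 1*22)/4 = -3/4 + (b - 22)/4 = -3/4 + (-22 + b)/4 = -3/4 + (-11/2 + b/4) = -25/4 + b/4)
H(a, z) = 56 - 7*a
sqrt(1/(A(13, -17) + 424960) + ((5*(-2))*0)/(-23 + H(3, 3))) = sqrt(1/((-25/4 + (1/4)*13) + 424960) + ((5*(-2))*0)/(-23 + (56 - 7*3))) = sqrt(1/((-25/4 + 13/4) + 424960) + (-10*0)/(-23 + (56 - 21))) = sqrt(1/(-3 + 424960) + 0/(-23 + 35)) = sqrt(1/424957 + 0/12) = sqrt(1/424957 + 0*(1/12)) = sqrt(1/424957 + 0) = sqrt(1/424957) = sqrt(424957)/424957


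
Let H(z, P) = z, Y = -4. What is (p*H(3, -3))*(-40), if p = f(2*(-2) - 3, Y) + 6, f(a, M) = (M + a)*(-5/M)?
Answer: 930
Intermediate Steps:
f(a, M) = -5*(M + a)/M
p = -31/4 (p = (-5 - 5*(2*(-2) - 3)/(-4)) + 6 = (-5 - 5*(-4 - 3)*(-¼)) + 6 = (-5 - 5*(-7)*(-¼)) + 6 = (-5 - 35/4) + 6 = -55/4 + 6 = -31/4 ≈ -7.7500)
(p*H(3, -3))*(-40) = -31/4*3*(-40) = -93/4*(-40) = 930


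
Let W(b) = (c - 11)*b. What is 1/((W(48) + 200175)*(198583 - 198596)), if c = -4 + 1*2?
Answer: -1/2594163 ≈ -3.8548e-7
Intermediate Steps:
c = -2 (c = -4 + 2 = -2)
W(b) = -13*b (W(b) = (-2 - 11)*b = -13*b)
1/((W(48) + 200175)*(198583 - 198596)) = 1/((-13*48 + 200175)*(198583 - 198596)) = 1/((-624 + 200175)*(-13)) = 1/(199551*(-13)) = 1/(-2594163) = -1/2594163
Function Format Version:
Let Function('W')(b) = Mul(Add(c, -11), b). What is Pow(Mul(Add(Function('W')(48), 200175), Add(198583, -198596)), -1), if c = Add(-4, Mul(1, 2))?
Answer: Rational(-1, 2594163) ≈ -3.8548e-7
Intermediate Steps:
c = -2 (c = Add(-4, 2) = -2)
Function('W')(b) = Mul(-13, b) (Function('W')(b) = Mul(Add(-2, -11), b) = Mul(-13, b))
Pow(Mul(Add(Function('W')(48), 200175), Add(198583, -198596)), -1) = Pow(Mul(Add(Mul(-13, 48), 200175), Add(198583, -198596)), -1) = Pow(Mul(Add(-624, 200175), -13), -1) = Pow(Mul(199551, -13), -1) = Pow(-2594163, -1) = Rational(-1, 2594163)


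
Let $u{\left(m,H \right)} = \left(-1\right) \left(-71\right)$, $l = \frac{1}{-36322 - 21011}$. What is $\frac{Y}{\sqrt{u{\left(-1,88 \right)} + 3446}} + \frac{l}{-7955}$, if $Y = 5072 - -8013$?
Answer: $\frac{1}{456084015} + \frac{13085 \sqrt{3517}}{3517} \approx 220.64$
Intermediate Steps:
$l = - \frac{1}{57333}$ ($l = \frac{1}{-57333} = - \frac{1}{57333} \approx -1.7442 \cdot 10^{-5}$)
$u{\left(m,H \right)} = 71$
$Y = 13085$ ($Y = 5072 + 8013 = 13085$)
$\frac{Y}{\sqrt{u{\left(-1,88 \right)} + 3446}} + \frac{l}{-7955} = \frac{13085}{\sqrt{71 + 3446}} - \frac{1}{57333 \left(-7955\right)} = \frac{13085}{\sqrt{3517}} - - \frac{1}{456084015} = 13085 \frac{\sqrt{3517}}{3517} + \frac{1}{456084015} = \frac{13085 \sqrt{3517}}{3517} + \frac{1}{456084015} = \frac{1}{456084015} + \frac{13085 \sqrt{3517}}{3517}$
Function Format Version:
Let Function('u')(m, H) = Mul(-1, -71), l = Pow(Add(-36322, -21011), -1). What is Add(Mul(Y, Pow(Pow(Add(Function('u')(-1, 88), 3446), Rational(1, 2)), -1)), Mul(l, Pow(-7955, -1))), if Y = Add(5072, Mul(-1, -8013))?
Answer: Add(Rational(1, 456084015), Mul(Rational(13085, 3517), Pow(3517, Rational(1, 2)))) ≈ 220.64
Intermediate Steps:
l = Rational(-1, 57333) (l = Pow(-57333, -1) = Rational(-1, 57333) ≈ -1.7442e-5)
Function('u')(m, H) = 71
Y = 13085 (Y = Add(5072, 8013) = 13085)
Add(Mul(Y, Pow(Pow(Add(Function('u')(-1, 88), 3446), Rational(1, 2)), -1)), Mul(l, Pow(-7955, -1))) = Add(Mul(13085, Pow(Pow(Add(71, 3446), Rational(1, 2)), -1)), Mul(Rational(-1, 57333), Pow(-7955, -1))) = Add(Mul(13085, Pow(Pow(3517, Rational(1, 2)), -1)), Mul(Rational(-1, 57333), Rational(-1, 7955))) = Add(Mul(13085, Mul(Rational(1, 3517), Pow(3517, Rational(1, 2)))), Rational(1, 456084015)) = Add(Mul(Rational(13085, 3517), Pow(3517, Rational(1, 2))), Rational(1, 456084015)) = Add(Rational(1, 456084015), Mul(Rational(13085, 3517), Pow(3517, Rational(1, 2))))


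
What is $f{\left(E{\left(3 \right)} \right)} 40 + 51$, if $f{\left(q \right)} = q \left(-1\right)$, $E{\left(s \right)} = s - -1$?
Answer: $-109$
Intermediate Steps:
$E{\left(s \right)} = 1 + s$ ($E{\left(s \right)} = s + 1 = 1 + s$)
$f{\left(q \right)} = - q$
$f{\left(E{\left(3 \right)} \right)} 40 + 51 = - (1 + 3) 40 + 51 = \left(-1\right) 4 \cdot 40 + 51 = \left(-4\right) 40 + 51 = -160 + 51 = -109$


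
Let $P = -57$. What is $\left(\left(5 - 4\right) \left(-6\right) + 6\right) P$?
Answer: $0$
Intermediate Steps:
$\left(\left(5 - 4\right) \left(-6\right) + 6\right) P = \left(\left(5 - 4\right) \left(-6\right) + 6\right) \left(-57\right) = \left(1 \left(-6\right) + 6\right) \left(-57\right) = \left(-6 + 6\right) \left(-57\right) = 0 \left(-57\right) = 0$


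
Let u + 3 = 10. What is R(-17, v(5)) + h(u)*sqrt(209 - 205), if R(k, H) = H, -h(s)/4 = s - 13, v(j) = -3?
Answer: 45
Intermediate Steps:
u = 7 (u = -3 + 10 = 7)
h(s) = 52 - 4*s (h(s) = -4*(s - 13) = -4*(-13 + s) = 52 - 4*s)
R(-17, v(5)) + h(u)*sqrt(209 - 205) = -3 + (52 - 4*7)*sqrt(209 - 205) = -3 + (52 - 28)*sqrt(4) = -3 + 24*2 = -3 + 48 = 45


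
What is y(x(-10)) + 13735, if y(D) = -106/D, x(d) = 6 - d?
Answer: 109827/8 ≈ 13728.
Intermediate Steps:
y(x(-10)) + 13735 = -106/(6 - 1*(-10)) + 13735 = -106/(6 + 10) + 13735 = -106/16 + 13735 = -106*1/16 + 13735 = -53/8 + 13735 = 109827/8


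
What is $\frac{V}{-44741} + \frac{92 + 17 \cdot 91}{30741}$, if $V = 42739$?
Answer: $- \frac{1240509100}{1375383081} \approx -0.90194$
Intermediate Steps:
$\frac{V}{-44741} + \frac{92 + 17 \cdot 91}{30741} = \frac{42739}{-44741} + \frac{92 + 17 \cdot 91}{30741} = 42739 \left(- \frac{1}{44741}\right) + \left(92 + 1547\right) \frac{1}{30741} = - \frac{42739}{44741} + 1639 \cdot \frac{1}{30741} = - \frac{42739}{44741} + \frac{1639}{30741} = - \frac{1240509100}{1375383081}$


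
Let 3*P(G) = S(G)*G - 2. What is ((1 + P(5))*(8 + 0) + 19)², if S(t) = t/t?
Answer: 1225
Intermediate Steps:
S(t) = 1
P(G) = -⅔ + G/3 (P(G) = (1*G - 2)/3 = (G - 2)/3 = (-2 + G)/3 = -⅔ + G/3)
((1 + P(5))*(8 + 0) + 19)² = ((1 + (-⅔ + (⅓)*5))*(8 + 0) + 19)² = ((1 + (-⅔ + 5/3))*8 + 19)² = ((1 + 1)*8 + 19)² = (2*8 + 19)² = (16 + 19)² = 35² = 1225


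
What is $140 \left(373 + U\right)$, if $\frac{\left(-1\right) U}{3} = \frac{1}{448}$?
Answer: $\frac{835505}{16} \approx 52219.0$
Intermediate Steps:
$U = - \frac{3}{448} \approx -0.0066964$
$140 \left(373 + U\right) = 140 \left(373 - \frac{3}{448}\right) = 140 \cdot \frac{167101}{448} = \frac{835505}{16}$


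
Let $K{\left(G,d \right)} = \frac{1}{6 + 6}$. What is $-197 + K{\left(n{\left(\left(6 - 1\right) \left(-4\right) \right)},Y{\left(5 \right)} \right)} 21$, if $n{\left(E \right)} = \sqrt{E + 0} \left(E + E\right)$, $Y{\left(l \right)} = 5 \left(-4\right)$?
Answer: $- \frac{781}{4} \approx -195.25$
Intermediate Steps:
$Y{\left(l \right)} = -20$
$n{\left(E \right)} = 2 E^{\frac{3}{2}}$ ($n{\left(E \right)} = \sqrt{E} 2 E = 2 E^{\frac{3}{2}}$)
$K{\left(G,d \right)} = \frac{1}{12}$
$-197 + K{\left(n{\left(\left(6 - 1\right) \left(-4\right) \right)},Y{\left(5 \right)} \right)} 21 = -197 + \frac{1}{12} \cdot 21 = -197 + \frac{7}{4} = - \frac{781}{4}$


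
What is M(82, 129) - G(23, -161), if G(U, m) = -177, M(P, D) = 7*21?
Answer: 324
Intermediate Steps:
M(P, D) = 147
M(82, 129) - G(23, -161) = 147 - 1*(-177) = 147 + 177 = 324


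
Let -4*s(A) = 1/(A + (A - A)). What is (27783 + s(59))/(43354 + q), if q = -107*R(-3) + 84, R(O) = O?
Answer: 6556787/10327124 ≈ 0.63491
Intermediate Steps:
q = 405 (q = -107*(-3) + 84 = 321 + 84 = 405)
s(A) = -1/(4*A) (s(A) = -1/(4*(A + (A - A))) = -1/(4*(A + 0)) = -1/(4*A))
(27783 + s(59))/(43354 + q) = (27783 - ¼/59)/(43354 + 405) = (27783 - ¼*1/59)/43759 = (27783 - 1/236)*(1/43759) = (6556787/236)*(1/43759) = 6556787/10327124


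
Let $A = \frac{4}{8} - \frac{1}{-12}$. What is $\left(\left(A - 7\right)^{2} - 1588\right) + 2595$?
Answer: $\frac{150937}{144} \approx 1048.2$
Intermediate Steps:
$A = \frac{7}{12}$ ($A = 4 \cdot \frac{1}{8} - - \frac{1}{12} = \frac{1}{2} + \frac{1}{12} = \frac{7}{12} \approx 0.58333$)
$\left(\left(A - 7\right)^{2} - 1588\right) + 2595 = \left(\left(\frac{7}{12} - 7\right)^{2} - 1588\right) + 2595 = \left(\left(- \frac{77}{12}\right)^{2} - 1588\right) + 2595 = \left(\frac{5929}{144} - 1588\right) + 2595 = - \frac{222743}{144} + 2595 = \frac{150937}{144}$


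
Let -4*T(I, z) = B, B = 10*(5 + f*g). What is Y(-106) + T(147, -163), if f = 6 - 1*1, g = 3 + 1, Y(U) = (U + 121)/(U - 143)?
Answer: -10385/166 ≈ -62.560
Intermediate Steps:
Y(U) = (121 + U)/(-143 + U)
g = 4
f = 5 (f = 6 - 1 = 5)
B = 250 (B = 10*(5 + 5*4) = 10*(5 + 20) = 10*25 = 250)
T(I, z) = -125/2 (T(I, z) = -1/4*250 = -125/2)
Y(-106) + T(147, -163) = (121 - 106)/(-143 - 106) - 125/2 = 15/(-249) - 125/2 = -1/249*15 - 125/2 = -5/83 - 125/2 = -10385/166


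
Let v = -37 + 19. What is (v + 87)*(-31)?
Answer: -2139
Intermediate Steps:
v = -18
(v + 87)*(-31) = (-18 + 87)*(-31) = 69*(-31) = -2139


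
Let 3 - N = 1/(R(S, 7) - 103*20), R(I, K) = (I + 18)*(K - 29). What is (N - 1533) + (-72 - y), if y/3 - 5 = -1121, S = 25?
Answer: 5248477/3006 ≈ 1746.0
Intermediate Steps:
y = -3348 (y = 15 + 3*(-1121) = 15 - 3363 = -3348)
R(I, K) = (-29 + K)*(18 + I) (R(I, K) = (18 + I)*(-29 + K) = (-29 + K)*(18 + I))
N = 9019/3006 (N = 3 - 1/((-522 - 29*25 + 18*7 + 25*7) - 103*20) = 3 - 1/((-522 - 725 + 126 + 175) - 2060) = 3 - 1/(-946 - 2060) = 3 - 1/(-3006) = 3 - 1*(-1/3006) = 3 + 1/3006 = 9019/3006 ≈ 3.0003)
(N - 1533) + (-72 - y) = (9019/3006 - 1533) + (-72 - 1*(-3348)) = -4599179/3006 + (-72 + 3348) = -4599179/3006 + 3276 = 5248477/3006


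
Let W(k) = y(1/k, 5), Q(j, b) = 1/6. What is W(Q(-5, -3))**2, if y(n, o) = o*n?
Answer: 900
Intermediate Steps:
Q(j, b) = 1/6
y(n, o) = n*o
W(k) = 5/k (W(k) = (1/k)*5 = 5/k)
W(Q(-5, -3))**2 = (5/(1/6))**2 = (5*6)**2 = 30**2 = 900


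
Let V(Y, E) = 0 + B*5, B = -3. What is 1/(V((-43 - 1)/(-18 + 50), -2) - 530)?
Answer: -1/545 ≈ -0.0018349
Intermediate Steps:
V(Y, E) = -15 (V(Y, E) = 0 - 3*5 = 0 - 15 = -15)
1/(V((-43 - 1)/(-18 + 50), -2) - 530) = 1/(-15 - 530) = 1/(-545) = -1/545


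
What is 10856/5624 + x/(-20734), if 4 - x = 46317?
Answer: 60694077/14576002 ≈ 4.1640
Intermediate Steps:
x = -46313 (x = 4 - 1*46317 = 4 - 46317 = -46313)
10856/5624 + x/(-20734) = 10856/5624 - 46313/(-20734) = 10856*(1/5624) - 46313*(-1/20734) = 1357/703 + 46313/20734 = 60694077/14576002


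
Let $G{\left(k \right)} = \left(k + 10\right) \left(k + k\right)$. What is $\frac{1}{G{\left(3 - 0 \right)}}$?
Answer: $\frac{1}{78} \approx 0.012821$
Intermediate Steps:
$G{\left(k \right)} = 2 k \left(10 + k\right)$ ($G{\left(k \right)} = \left(10 + k\right) 2 k = 2 k \left(10 + k\right)$)
$\frac{1}{G{\left(3 - 0 \right)}} = \frac{1}{2 \left(3 - 0\right) \left(10 + \left(3 - 0\right)\right)} = \frac{1}{2 \left(3 + 0\right) \left(10 + \left(3 + 0\right)\right)} = \frac{1}{2 \cdot 3 \left(10 + 3\right)} = \frac{1}{2 \cdot 3 \cdot 13} = \frac{1}{78}$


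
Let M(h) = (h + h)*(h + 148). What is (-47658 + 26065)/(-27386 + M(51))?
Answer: 21593/7088 ≈ 3.0464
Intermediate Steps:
M(h) = 2*h*(148 + h) (M(h) = (2*h)*(148 + h) = 2*h*(148 + h))
(-47658 + 26065)/(-27386 + M(51)) = (-47658 + 26065)/(-27386 + 2*51*(148 + 51)) = -21593/(-27386 + 2*51*199) = -21593/(-27386 + 20298) = -21593/(-7088) = -21593*(-1/7088) = 21593/7088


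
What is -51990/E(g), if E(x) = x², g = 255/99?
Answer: -11323422/1445 ≈ -7836.3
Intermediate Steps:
g = 85/33 (g = 255*(1/99) = 85/33 ≈ 2.5758)
-51990/E(g) = -51990/((85/33)²) = -51990/7225/1089 = -51990*1089/7225 = -11323422/1445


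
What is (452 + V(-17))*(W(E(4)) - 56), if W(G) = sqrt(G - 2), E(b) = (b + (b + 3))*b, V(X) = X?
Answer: -24360 + 435*sqrt(42) ≈ -21541.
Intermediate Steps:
E(b) = b*(3 + 2*b) (E(b) = (b + (3 + b))*b = (3 + 2*b)*b = b*(3 + 2*b))
W(G) = sqrt(-2 + G)
(452 + V(-17))*(W(E(4)) - 56) = (452 - 17)*(sqrt(-2 + 4*(3 + 2*4)) - 56) = 435*(sqrt(-2 + 4*(3 + 8)) - 56) = 435*(sqrt(-2 + 4*11) - 56) = 435*(sqrt(-2 + 44) - 56) = 435*(sqrt(42) - 56) = 435*(-56 + sqrt(42)) = -24360 + 435*sqrt(42)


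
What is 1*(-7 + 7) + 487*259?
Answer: 126133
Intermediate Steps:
1*(-7 + 7) + 487*259 = 1*0 + 126133 = 0 + 126133 = 126133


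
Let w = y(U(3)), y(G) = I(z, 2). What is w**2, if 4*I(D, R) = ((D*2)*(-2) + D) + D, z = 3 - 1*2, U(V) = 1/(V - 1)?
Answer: 1/4 ≈ 0.25000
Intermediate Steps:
U(V) = 1/(-1 + V)
z = 1 (z = 3 - 2 = 1)
I(D, R) = -D/2 (I(D, R) = (((D*2)*(-2) + D) + D)/4 = (((2*D)*(-2) + D) + D)/4 = ((-4*D + D) + D)/4 = (-3*D + D)/4 = (-2*D)/4 = -D/2)
y(G) = -1/2 (y(G) = -1/2*1 = -1/2)
w = -1/2 ≈ -0.50000
w**2 = (-1/2)**2 = 1/4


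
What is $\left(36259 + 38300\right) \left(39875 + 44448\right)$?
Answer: $6287038557$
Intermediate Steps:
$\left(36259 + 38300\right) \left(39875 + 44448\right) = 74559 \cdot 84323 = 6287038557$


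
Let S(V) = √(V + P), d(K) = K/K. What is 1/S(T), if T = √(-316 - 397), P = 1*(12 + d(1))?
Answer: (13 + I*√713)^(-½) ≈ 0.15558 - 0.097295*I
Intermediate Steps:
d(K) = 1
P = 13 (P = 1*(12 + 1) = 1*13 = 13)
T = I*√713 (T = √(-713) = I*√713 ≈ 26.702*I)
S(V) = √(13 + V) (S(V) = √(V + 13) = √(13 + V))
1/S(T) = 1/(√(13 + I*√713)) = (13 + I*√713)^(-½)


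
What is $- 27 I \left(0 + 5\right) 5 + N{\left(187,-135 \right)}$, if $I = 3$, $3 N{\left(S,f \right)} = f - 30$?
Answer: $-2080$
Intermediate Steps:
$N{\left(S,f \right)} = -10 + \frac{f}{3}$ ($N{\left(S,f \right)} = \frac{f - 30}{3} = \frac{-30 + f}{3} = -10 + \frac{f}{3}$)
$- 27 I \left(0 + 5\right) 5 + N{\left(187,-135 \right)} = \left(-27\right) 3 \left(0 + 5\right) 5 + \left(-10 + \frac{1}{3} \left(-135\right)\right) = - 81 \cdot 5 \cdot 5 - 55 = \left(-81\right) 25 - 55 = -2025 - 55 = -2080$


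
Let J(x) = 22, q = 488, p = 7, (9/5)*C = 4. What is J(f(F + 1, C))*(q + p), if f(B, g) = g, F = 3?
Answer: 10890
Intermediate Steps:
C = 20/9 (C = (5/9)*4 = 20/9 ≈ 2.2222)
J(f(F + 1, C))*(q + p) = 22*(488 + 7) = 22*495 = 10890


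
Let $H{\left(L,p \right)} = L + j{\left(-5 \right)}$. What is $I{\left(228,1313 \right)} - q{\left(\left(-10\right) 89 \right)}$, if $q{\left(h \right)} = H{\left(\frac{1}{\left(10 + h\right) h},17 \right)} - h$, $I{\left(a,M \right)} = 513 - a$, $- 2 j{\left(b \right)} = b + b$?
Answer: $- \frac{477752001}{783200} \approx -610.0$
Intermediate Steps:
$j{\left(b \right)} = - b$ ($j{\left(b \right)} = - \frac{b + b}{2} = - \frac{2 b}{2} = - b$)
$H{\left(L,p \right)} = 5 + L$ ($H{\left(L,p \right)} = L - -5 = L + 5 = 5 + L$)
$q{\left(h \right)} = 5 - h + \frac{1}{h \left(10 + h\right)}$ ($q{\left(h \right)} = \left(5 + \frac{1}{\left(10 + h\right) h}\right) - h = \left(5 + \frac{1}{h \left(10 + h\right)}\right) - h = 5 - h + \frac{1}{h \left(10 + h\right)}$)
$I{\left(228,1313 \right)} - q{\left(\left(-10\right) 89 \right)} = \left(513 - 228\right) - \frac{1 + \left(-10\right) 89 \left(5 - \left(-10\right) 89\right) \left(10 - 890\right)}{\left(-10\right) 89 \left(10 - 890\right)} = \left(513 - 228\right) - \frac{1 - 890 \left(5 - -890\right) \left(10 - 890\right)}{\left(-890\right) \left(10 - 890\right)} = 285 - - \frac{1 - 890 \left(5 + 890\right) \left(-880\right)}{890 \left(-880\right)} = 285 - \left(- \frac{1}{890}\right) \left(- \frac{1}{880}\right) \left(1 - 796550 \left(-880\right)\right) = 285 - \left(- \frac{1}{890}\right) \left(- \frac{1}{880}\right) \left(1 + 700964000\right) = 285 - \left(- \frac{1}{890}\right) \left(- \frac{1}{880}\right) 700964001 = 285 - \frac{700964001}{783200} = - \frac{477752001}{783200}$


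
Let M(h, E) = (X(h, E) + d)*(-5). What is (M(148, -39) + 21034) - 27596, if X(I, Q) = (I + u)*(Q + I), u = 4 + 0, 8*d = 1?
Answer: -715221/8 ≈ -89403.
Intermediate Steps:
d = 1/8 (d = (1/8)*1 = 1/8 ≈ 0.12500)
u = 4
X(I, Q) = (4 + I)*(I + Q) (X(I, Q) = (I + 4)*(Q + I) = (4 + I)*(I + Q))
M(h, E) = -5/8 - 20*E - 20*h - 5*h**2 - 5*E*h (M(h, E) = ((h**2 + 4*h + 4*E + h*E) + 1/8)*(-5) = ((h**2 + 4*h + 4*E + E*h) + 1/8)*(-5) = ((h**2 + 4*E + 4*h + E*h) + 1/8)*(-5) = (1/8 + h**2 + 4*E + 4*h + E*h)*(-5) = -5/8 - 20*E - 20*h - 5*h**2 - 5*E*h)
(M(148, -39) + 21034) - 27596 = ((-5/8 - 20*(-39) - 20*148 - 5*148**2 - 5*(-39)*148) + 21034) - 27596 = ((-5/8 + 780 - 2960 - 5*21904 + 28860) + 21034) - 27596 = ((-5/8 + 780 - 2960 - 109520 + 28860) + 21034) - 27596 = (-662725/8 + 21034) - 27596 = -494453/8 - 27596 = -715221/8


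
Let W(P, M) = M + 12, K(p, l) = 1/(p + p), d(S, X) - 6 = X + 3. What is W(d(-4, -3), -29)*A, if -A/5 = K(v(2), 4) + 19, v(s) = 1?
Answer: 3315/2 ≈ 1657.5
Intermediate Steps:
d(S, X) = 9 + X (d(S, X) = 6 + (X + 3) = 6 + (3 + X) = 9 + X)
K(p, l) = 1/(2*p)
W(P, M) = 12 + M
A = -195/2 (A = -5*((½)/1 + 19) = -5*((½)*1 + 19) = -5*(½ + 19) = -5*39/2 = -195/2 ≈ -97.500)
W(d(-4, -3), -29)*A = (12 - 29)*(-195/2) = -17*(-195/2) = 3315/2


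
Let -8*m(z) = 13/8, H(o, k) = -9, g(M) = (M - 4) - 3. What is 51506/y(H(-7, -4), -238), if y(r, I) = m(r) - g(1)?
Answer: 470912/53 ≈ 8885.1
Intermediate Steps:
g(M) = -7 + M (g(M) = (-4 + M) - 3 = -7 + M)
m(z) = -13/64 (m(z) = -13/(8*8) = -⅛*13/8 = -13/64)
y(r, I) = 371/64 (y(r, I) = -13/64 - (-7 + 1) = -13/64 - 1*(-6) = -13/64 + 6 = 371/64)
51506/y(H(-7, -4), -238) = 51506/(371/64) = 51506*(64/371) = 470912/53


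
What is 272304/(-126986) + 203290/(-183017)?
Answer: -37825622554/11620298381 ≈ -3.2551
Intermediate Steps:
272304/(-126986) + 203290/(-183017) = 272304*(-1/126986) + 203290*(-1/183017) = -136152/63493 - 203290/183017 = -37825622554/11620298381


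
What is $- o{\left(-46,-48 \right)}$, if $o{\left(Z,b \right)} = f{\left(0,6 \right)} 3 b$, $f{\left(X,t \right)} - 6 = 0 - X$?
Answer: $864$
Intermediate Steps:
$f{\left(X,t \right)} = 6 - X$ ($f{\left(X,t \right)} = 6 + \left(0 - X\right) = 6 - X$)
$o{\left(Z,b \right)} = 18 b$ ($o{\left(Z,b \right)} = \left(6 - 0\right) 3 b = \left(6 + 0\right) 3 b = 6 \cdot 3 b = 18 b$)
$- o{\left(-46,-48 \right)} = - 18 \left(-48\right) = \left(-1\right) \left(-864\right) = 864$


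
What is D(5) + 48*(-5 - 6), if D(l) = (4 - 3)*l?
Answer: -523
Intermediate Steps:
D(l) = l (D(l) = 1*l = l)
D(5) + 48*(-5 - 6) = 5 + 48*(-5 - 6) = 5 + 48*(-11) = 5 - 528 = -523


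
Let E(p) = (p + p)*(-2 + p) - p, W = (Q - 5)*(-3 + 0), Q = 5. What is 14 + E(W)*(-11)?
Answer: 14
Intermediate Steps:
W = 0 (W = (5 - 5)*(-3 + 0) = 0*(-3) = 0)
E(p) = -p + 2*p*(-2 + p) (E(p) = (2*p)*(-2 + p) - p = 2*p*(-2 + p) - p = -p + 2*p*(-2 + p))
14 + E(W)*(-11) = 14 + (0*(-5 + 2*0))*(-11) = 14 + (0*(-5 + 0))*(-11) = 14 + (0*(-5))*(-11) = 14 + 0*(-11) = 14 + 0 = 14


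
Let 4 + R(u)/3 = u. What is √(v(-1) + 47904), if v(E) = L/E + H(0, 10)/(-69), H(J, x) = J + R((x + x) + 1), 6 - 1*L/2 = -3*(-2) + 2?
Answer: √25342941/23 ≈ 218.88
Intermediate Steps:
R(u) = -12 + 3*u
L = -4 (L = 12 - 2*(-3*(-2) + 2) = 12 - 2*(6 + 2) = 12 - 2*8 = 12 - 16 = -4)
H(J, x) = -9 + J + 6*x (H(J, x) = J + (-12 + 3*((x + x) + 1)) = J + (-12 + 3*(2*x + 1)) = J + (-12 + 3*(1 + 2*x)) = J + (-12 + (3 + 6*x)) = J + (-9 + 6*x) = -9 + J + 6*x)
v(E) = -17/23 - 4/E (v(E) = -4/E + (-9 + 0 + 6*10)/(-69) = -4/E + (-9 + 0 + 60)*(-1/69) = -4/E + 51*(-1/69) = -4/E - 17/23 = -17/23 - 4/E)
√(v(-1) + 47904) = √((-17/23 - 4/(-1)) + 47904) = √((-17/23 - 4*(-1)) + 47904) = √((-17/23 + 4) + 47904) = √(75/23 + 47904) = √(1101867/23) = √25342941/23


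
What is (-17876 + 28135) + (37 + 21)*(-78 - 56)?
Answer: 2487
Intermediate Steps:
(-17876 + 28135) + (37 + 21)*(-78 - 56) = 10259 + 58*(-134) = 10259 - 7772 = 2487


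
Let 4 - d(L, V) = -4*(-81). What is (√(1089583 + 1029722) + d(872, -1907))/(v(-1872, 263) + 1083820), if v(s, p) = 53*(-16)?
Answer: -80/270743 + √2119305/1082972 ≈ 0.0010488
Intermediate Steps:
v(s, p) = -848
d(L, V) = -320 (d(L, V) = 4 - (-4)*(-81) = 4 - 1*324 = 4 - 324 = -320)
(√(1089583 + 1029722) + d(872, -1907))/(v(-1872, 263) + 1083820) = (√(1089583 + 1029722) - 320)/(-848 + 1083820) = (√2119305 - 320)/1082972 = (-320 + √2119305)*(1/1082972) = -80/270743 + √2119305/1082972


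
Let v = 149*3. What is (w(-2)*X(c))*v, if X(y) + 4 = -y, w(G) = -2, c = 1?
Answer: 4470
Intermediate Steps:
v = 447
X(y) = -4 - y
(w(-2)*X(c))*v = -2*(-4 - 1*1)*447 = -2*(-4 - 1)*447 = -2*(-5)*447 = 10*447 = 4470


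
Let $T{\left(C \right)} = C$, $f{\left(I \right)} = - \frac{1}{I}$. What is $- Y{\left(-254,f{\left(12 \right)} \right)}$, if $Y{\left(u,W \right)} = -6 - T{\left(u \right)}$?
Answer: $-248$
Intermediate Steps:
$Y{\left(u,W \right)} = -6 - u$
$- Y{\left(-254,f{\left(12 \right)} \right)} = - (-6 - -254) = - (-6 + 254) = \left(-1\right) 248 = -248$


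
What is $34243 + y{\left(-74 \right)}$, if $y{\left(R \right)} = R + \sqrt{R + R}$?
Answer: $34169 + 2 i \sqrt{37} \approx 34169.0 + 12.166 i$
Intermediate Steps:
$y{\left(R \right)} = R + \sqrt{2} \sqrt{R}$ ($y{\left(R \right)} = R + \sqrt{2 R} = R + \sqrt{2} \sqrt{R}$)
$34243 + y{\left(-74 \right)} = 34243 - \left(74 - \sqrt{2} \sqrt{-74}\right) = 34243 - \left(74 - \sqrt{2} i \sqrt{74}\right) = 34243 - \left(74 - 2 i \sqrt{37}\right) = 34169 + 2 i \sqrt{37}$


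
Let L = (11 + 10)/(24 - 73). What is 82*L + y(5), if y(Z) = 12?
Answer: -162/7 ≈ -23.143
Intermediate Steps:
L = -3/7 (L = 21/(-49) = 21*(-1/49) = -3/7 ≈ -0.42857)
82*L + y(5) = 82*(-3/7) + 12 = -246/7 + 12 = -162/7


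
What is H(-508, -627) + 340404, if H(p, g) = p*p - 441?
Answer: 598027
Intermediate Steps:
H(p, g) = -441 + p² (H(p, g) = p² - 441 = -441 + p²)
H(-508, -627) + 340404 = (-441 + (-508)²) + 340404 = (-441 + 258064) + 340404 = 257623 + 340404 = 598027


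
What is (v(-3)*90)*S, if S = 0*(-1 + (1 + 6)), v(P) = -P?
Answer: 0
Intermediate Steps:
S = 0 (S = 0*(-1 + 7) = 0*6 = 0)
(v(-3)*90)*S = (-1*(-3)*90)*0 = (3*90)*0 = 270*0 = 0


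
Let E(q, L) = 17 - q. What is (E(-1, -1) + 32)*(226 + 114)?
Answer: 17000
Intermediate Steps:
(E(-1, -1) + 32)*(226 + 114) = ((17 - 1*(-1)) + 32)*(226 + 114) = ((17 + 1) + 32)*340 = (18 + 32)*340 = 50*340 = 17000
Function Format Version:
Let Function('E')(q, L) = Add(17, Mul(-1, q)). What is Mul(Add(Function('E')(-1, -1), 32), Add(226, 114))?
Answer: 17000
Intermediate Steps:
Mul(Add(Function('E')(-1, -1), 32), Add(226, 114)) = Mul(Add(Add(17, Mul(-1, -1)), 32), Add(226, 114)) = Mul(Add(Add(17, 1), 32), 340) = Mul(Add(18, 32), 340) = Mul(50, 340) = 17000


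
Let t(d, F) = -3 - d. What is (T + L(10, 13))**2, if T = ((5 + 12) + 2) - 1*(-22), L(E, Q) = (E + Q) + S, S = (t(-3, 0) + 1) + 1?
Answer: 4356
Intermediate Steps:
S = 2 (S = ((-3 - 1*(-3)) + 1) + 1 = ((-3 + 3) + 1) + 1 = (0 + 1) + 1 = 1 + 1 = 2)
L(E, Q) = 2 + E + Q (L(E, Q) = (E + Q) + 2 = 2 + E + Q)
T = 41 (T = (17 + 2) + 22 = 19 + 22 = 41)
(T + L(10, 13))**2 = (41 + (2 + 10 + 13))**2 = (41 + 25)**2 = 66**2 = 4356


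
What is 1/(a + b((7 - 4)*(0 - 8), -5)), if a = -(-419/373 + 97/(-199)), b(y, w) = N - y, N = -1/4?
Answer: 296908/7529813 ≈ 0.039431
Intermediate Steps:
N = -1/4 (N = -1*1/4 = -1/4 ≈ -0.25000)
b(y, w) = -1/4 - y
a = 119562/74227 (a = -(-419*1/373 + 97*(-1/199)) = -(-419/373 - 97/199) = -1*(-119562/74227) = 119562/74227 ≈ 1.6108)
1/(a + b((7 - 4)*(0 - 8), -5)) = 1/(119562/74227 + (-1/4 - (7 - 4)*(0 - 8))) = 1/(119562/74227 + (-1/4 - 3*(-8))) = 1/(119562/74227 + (-1/4 - 1*(-24))) = 1/(119562/74227 + (-1/4 + 24)) = 1/(119562/74227 + 95/4) = 1/(7529813/296908) = 296908/7529813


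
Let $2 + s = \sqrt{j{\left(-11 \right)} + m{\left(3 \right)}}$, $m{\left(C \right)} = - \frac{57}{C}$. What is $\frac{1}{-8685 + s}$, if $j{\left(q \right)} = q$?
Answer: $- \frac{8687}{75463999} - \frac{i \sqrt{30}}{75463999} \approx -0.00011511 - 7.2581 \cdot 10^{-8} i$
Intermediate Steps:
$s = -2 + i \sqrt{30}$ ($s = -2 + \sqrt{-11 - \frac{57}{3}} = -2 + \sqrt{-11 - 19} = -2 + \sqrt{-30} = -2 + i \sqrt{30} \approx -2.0 + 5.4772 i$)
$\frac{1}{-8685 + s} = \frac{1}{-8685 - \left(2 - i \sqrt{30}\right)} = \frac{1}{-8687 + i \sqrt{30}}$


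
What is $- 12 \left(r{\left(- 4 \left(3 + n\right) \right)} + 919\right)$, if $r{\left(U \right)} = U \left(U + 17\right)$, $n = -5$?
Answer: $-13428$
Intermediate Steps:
$r{\left(U \right)} = U \left(17 + U\right)$
$- 12 \left(r{\left(- 4 \left(3 + n\right) \right)} + 919\right) = - 12 \left(- 4 \left(3 - 5\right) \left(17 - 4 \left(3 - 5\right)\right) + 919\right) = - 12 \left(\left(-4\right) \left(-2\right) \left(17 - -8\right) + 919\right) = - 12 \left(8 \left(17 + 8\right) + 919\right) = - 12 \left(8 \cdot 25 + 919\right) = - 12 \left(200 + 919\right) = \left(-12\right) 1119 = -13428$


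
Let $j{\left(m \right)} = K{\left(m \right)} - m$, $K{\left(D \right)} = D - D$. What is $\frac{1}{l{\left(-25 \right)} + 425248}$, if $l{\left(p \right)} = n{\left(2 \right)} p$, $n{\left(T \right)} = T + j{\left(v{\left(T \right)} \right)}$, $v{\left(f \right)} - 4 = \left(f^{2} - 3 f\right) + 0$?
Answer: $\frac{1}{425248} \approx 2.3516 \cdot 10^{-6}$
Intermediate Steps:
$K{\left(D \right)} = 0$
$v{\left(f \right)} = 4 + f^{2} - 3 f$ ($v{\left(f \right)} = 4 + \left(\left(f^{2} - 3 f\right) + 0\right) = 4 + \left(f^{2} - 3 f\right) = 4 + f^{2} - 3 f$)
$j{\left(m \right)} = - m$ ($j{\left(m \right)} = 0 - m = - m$)
$n{\left(T \right)} = -4 - T^{2} + 4 T$ ($n{\left(T \right)} = T - \left(4 + T^{2} - 3 T\right) = -4 - T^{2} + 4 T$)
$l{\left(p \right)} = 0$ ($l{\left(p \right)} = \left(-4 - 2^{2} + 4 \cdot 2\right) p = \left(-4 - 4 + 8\right) p = 0 p = 0$)
$\frac{1}{l{\left(-25 \right)} + 425248} = \frac{1}{0 + 425248} = \frac{1}{425248}$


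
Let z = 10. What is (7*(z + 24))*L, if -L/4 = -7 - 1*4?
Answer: 10472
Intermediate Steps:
L = 44 (L = -4*(-7 - 1*4) = -4*(-7 - 4) = -4*(-11) = 44)
(7*(z + 24))*L = (7*(10 + 24))*44 = (7*34)*44 = 238*44 = 10472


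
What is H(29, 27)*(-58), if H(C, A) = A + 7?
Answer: -1972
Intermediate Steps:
H(C, A) = 7 + A
H(29, 27)*(-58) = (7 + 27)*(-58) = 34*(-58) = -1972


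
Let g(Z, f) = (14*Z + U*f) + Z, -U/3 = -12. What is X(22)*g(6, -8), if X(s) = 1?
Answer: -198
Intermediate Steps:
U = 36 (U = -3*(-12) = 36)
g(Z, f) = 15*Z + 36*f (g(Z, f) = (14*Z + 36*f) + Z = 15*Z + 36*f)
X(22)*g(6, -8) = 1*(15*6 + 36*(-8)) = 1*(90 - 288) = 1*(-198) = -198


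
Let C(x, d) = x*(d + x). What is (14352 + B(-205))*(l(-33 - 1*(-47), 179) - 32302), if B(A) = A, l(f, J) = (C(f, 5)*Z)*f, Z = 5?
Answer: -193559254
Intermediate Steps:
l(f, J) = 5*f**2*(5 + f) (l(f, J) = ((f*(5 + f))*5)*f = (5*f*(5 + f))*f = 5*f**2*(5 + f))
(14352 + B(-205))*(l(-33 - 1*(-47), 179) - 32302) = (14352 - 205)*(5*(-33 - 1*(-47))**2*(5 + (-33 - 1*(-47))) - 32302) = 14147*(5*(-33 + 47)**2*(5 + (-33 + 47)) - 32302) = 14147*(5*14**2*(5 + 14) - 32302) = 14147*(5*196*19 - 32302) = 14147*(18620 - 32302) = 14147*(-13682) = -193559254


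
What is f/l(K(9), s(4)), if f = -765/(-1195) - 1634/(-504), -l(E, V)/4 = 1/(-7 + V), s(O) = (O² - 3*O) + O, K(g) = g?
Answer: -233819/240912 ≈ -0.97056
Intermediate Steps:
s(O) = O² - 2*O
l(E, V) = -4/(-7 + V)
f = 233819/60228 (f = -765*(-1/1195) - 1634*(-1/504) = 153/239 + 817/252 = 233819/60228 ≈ 3.8822)
f/l(K(9), s(4)) = 233819/(60228*((-4/(-7 + 4*(-2 + 4))))) = 233819/(60228*((-4/(-7 + 4*2)))) = 233819/(60228*((-4/(-7 + 8)))) = 233819/(60228*((-4/1))) = 233819/(60228*((-4*1))) = (233819/60228)/(-4) = (233819/60228)*(-¼) = -233819/240912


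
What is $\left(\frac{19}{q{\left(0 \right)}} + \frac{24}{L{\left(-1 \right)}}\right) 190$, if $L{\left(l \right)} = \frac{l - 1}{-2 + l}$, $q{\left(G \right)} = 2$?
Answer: $8645$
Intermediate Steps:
$L{\left(l \right)} = \frac{-1 + l}{-2 + l}$
$\left(\frac{19}{q{\left(0 \right)}} + \frac{24}{L{\left(-1 \right)}}\right) 190 = \left(\frac{19}{2} + \frac{24}{\frac{1}{-2 - 1} \left(-1 - 1\right)}\right) 190 = \left(19 \cdot \frac{1}{2} + \frac{24}{\frac{1}{-3} \left(-2\right)}\right) 190 = \left(\frac{19}{2} + \frac{24}{\left(- \frac{1}{3}\right) \left(-2\right)}\right) 190 = \left(\frac{19}{2} + \frac{24}{\frac{2}{3}}\right) 190 = \left(\frac{19}{2} + 24 \cdot \frac{3}{2}\right) 190 = \left(\frac{19}{2} + 36\right) 190 = \frac{91}{2} \cdot 190 = 8645$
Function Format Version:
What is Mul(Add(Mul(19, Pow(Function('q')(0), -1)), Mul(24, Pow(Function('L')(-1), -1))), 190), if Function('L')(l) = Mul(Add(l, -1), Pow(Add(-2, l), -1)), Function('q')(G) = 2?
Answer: 8645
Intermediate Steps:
Function('L')(l) = Mul(Pow(Add(-2, l), -1), Add(-1, l)) (Function('L')(l) = Mul(Add(-1, l), Pow(Add(-2, l), -1)) = Mul(Pow(Add(-2, l), -1), Add(-1, l)))
Mul(Add(Mul(19, Pow(Function('q')(0), -1)), Mul(24, Pow(Function('L')(-1), -1))), 190) = Mul(Add(Mul(19, Pow(2, -1)), Mul(24, Pow(Mul(Pow(Add(-2, -1), -1), Add(-1, -1)), -1))), 190) = Mul(Add(Mul(19, Rational(1, 2)), Mul(24, Pow(Mul(Pow(-3, -1), -2), -1))), 190) = Mul(Add(Rational(19, 2), Mul(24, Pow(Mul(Rational(-1, 3), -2), -1))), 190) = Mul(Add(Rational(19, 2), Mul(24, Pow(Rational(2, 3), -1))), 190) = Mul(Add(Rational(19, 2), Mul(24, Rational(3, 2))), 190) = Mul(Add(Rational(19, 2), 36), 190) = Mul(Rational(91, 2), 190) = 8645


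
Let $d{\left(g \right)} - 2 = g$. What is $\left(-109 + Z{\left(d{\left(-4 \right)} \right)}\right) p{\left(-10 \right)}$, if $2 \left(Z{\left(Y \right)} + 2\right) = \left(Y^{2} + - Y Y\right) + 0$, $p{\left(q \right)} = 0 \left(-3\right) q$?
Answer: $0$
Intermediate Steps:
$d{\left(g \right)} = 2 + g$
$p{\left(q \right)} = 0$ ($p{\left(q \right)} = 0 q = 0$)
$Z{\left(Y \right)} = -2$ ($Z{\left(Y \right)} = -2 + \frac{\left(Y^{2} + - Y Y\right) + 0}{2} = -2 + \frac{\left(Y^{2} - Y^{2}\right) + 0}{2} = -2 + \frac{0 + 0}{2} = -2 + \frac{1}{2} \cdot 0 = -2 + 0 = -2$)
$\left(-109 + Z{\left(d{\left(-4 \right)} \right)}\right) p{\left(-10 \right)} = \left(-109 - 2\right) 0 = \left(-111\right) 0 = 0$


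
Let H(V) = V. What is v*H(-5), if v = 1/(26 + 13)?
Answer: -5/39 ≈ -0.12821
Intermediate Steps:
v = 1/39 ≈ 0.025641
v*H(-5) = (1/39)*(-5) = -5/39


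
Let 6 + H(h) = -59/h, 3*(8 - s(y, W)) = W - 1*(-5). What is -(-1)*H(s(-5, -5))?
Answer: -107/8 ≈ -13.375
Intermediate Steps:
s(y, W) = 19/3 - W/3 (s(y, W) = 8 - (W - 1*(-5))/3 = 8 - (W + 5)/3 = 8 - (5 + W)/3 = 8 + (-5/3 - W/3) = 19/3 - W/3)
H(h) = -6 - 59/h
-(-1)*H(s(-5, -5)) = -(-1)*(-6 - 59/(19/3 - 1/3*(-5))) = -(-1)*(-6 - 59/(19/3 + 5/3)) = -(-1)*(-6 - 59/8) = -(-1)*(-107)/8 = -1*107/8 = -107/8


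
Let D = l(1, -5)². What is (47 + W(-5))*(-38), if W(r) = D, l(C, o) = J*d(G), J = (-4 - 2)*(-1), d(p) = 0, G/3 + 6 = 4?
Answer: -1786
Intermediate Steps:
G = -6 (G = -18 + 3*4 = -18 + 12 = -6)
J = 6 (J = -6*(-1) = 6)
l(C, o) = 0 (l(C, o) = 6*0 = 0)
D = 0 (D = 0² = 0)
W(r) = 0
(47 + W(-5))*(-38) = (47 + 0)*(-38) = 47*(-38) = -1786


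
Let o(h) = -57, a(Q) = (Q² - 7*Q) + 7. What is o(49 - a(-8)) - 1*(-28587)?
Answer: 28530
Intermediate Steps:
a(Q) = 7 + Q² - 7*Q
o(49 - a(-8)) - 1*(-28587) = -57 - 1*(-28587) = -57 + 28587 = 28530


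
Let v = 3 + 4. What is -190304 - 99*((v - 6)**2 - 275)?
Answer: -163178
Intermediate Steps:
v = 7
-190304 - 99*((v - 6)**2 - 275) = -190304 - 99*((7 - 6)**2 - 275) = -190304 - 99*(1**2 - 275) = -190304 - 99*(1 - 275) = -190304 - 99*(-274) = -190304 + 27126 = -163178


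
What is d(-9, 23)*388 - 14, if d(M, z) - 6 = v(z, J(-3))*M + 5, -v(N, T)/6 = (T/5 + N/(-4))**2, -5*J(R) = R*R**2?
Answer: 576492591/1250 ≈ 4.6119e+5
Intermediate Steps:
J(R) = -R**3/5 (J(R) = -R*R**2/5 = -R**3/5)
v(N, T) = -6*(-N/4 + T/5)**2 (v(N, T) = -6*(T/5 + N/(-4))**2 = -6*(T*(1/5) + N*(-1/4))**2 = -6*(T/5 - N/4)**2 = -6*(-N/4 + T/5)**2)
d(M, z) = 11 - 3*M*(-108/5 + 5*z)**2/200 (d(M, z) = 6 + ((-3*(-(-4)*(-3)**3/5 + 5*z)**2/200)*M + 5) = 6 + ((-3*(-(-4)*(-27)/5 + 5*z)**2/200)*M + 5) = 6 + ((-3*(-4*27/5 + 5*z)**2/200)*M + 5) = 6 + ((-3*(-108/5 + 5*z)**2/200)*M + 5) = 6 + (-3*M*(-108/5 + 5*z)**2/200 + 5) = 6 + (5 - 3*M*(-108/5 + 5*z)**2/200) = 11 - 3*M*(-108/5 + 5*z)**2/200)
d(-9, 23)*388 - 14 = (11 - 3/5000*(-9)*(-108 + 25*23)**2)*388 - 14 = (11 - 3/5000*(-9)*(-108 + 575)**2)*388 - 14 = (11 - 3/5000*(-9)*467**2)*388 - 14 = (11 - 3/5000*(-9)*218089)*388 - 14 = (11 + 5888403/5000)*388 - 14 = (5943403/5000)*388 - 14 = 576510091/1250 - 14 = 576492591/1250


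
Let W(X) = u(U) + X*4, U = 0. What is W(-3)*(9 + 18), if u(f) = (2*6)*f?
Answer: -324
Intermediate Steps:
u(f) = 12*f
W(X) = 4*X (W(X) = 12*0 + X*4 = 0 + 4*X = 4*X)
W(-3)*(9 + 18) = (4*(-3))*(9 + 18) = -12*27 = -324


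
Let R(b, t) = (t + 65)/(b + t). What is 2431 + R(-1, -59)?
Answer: 24309/10 ≈ 2430.9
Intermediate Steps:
R(b, t) = (65 + t)/(b + t)
2431 + R(-1, -59) = 2431 + (65 - 59)/(-1 - 59) = 2431 + 6/(-60) = 2431 - 1/60*6 = 2431 - ⅒ = 24309/10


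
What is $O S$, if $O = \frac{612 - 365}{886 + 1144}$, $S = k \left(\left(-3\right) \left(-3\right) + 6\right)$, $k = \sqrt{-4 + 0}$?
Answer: $\frac{741 i}{203} \approx 3.6502 i$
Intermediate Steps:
$k = 2 i$ ($k = \sqrt{-4} = 2 i \approx 2.0 i$)
$S = 30 i$ ($S = 2 i \left(\left(-3\right) \left(-3\right) + 6\right) = 2 i \left(9 + 6\right) = 2 i 15 = 30 i \approx 30.0 i$)
$O = \frac{247}{2030} \approx 0.12167$
$O S = \frac{247 \cdot 30 i}{2030} = \frac{741 i}{203}$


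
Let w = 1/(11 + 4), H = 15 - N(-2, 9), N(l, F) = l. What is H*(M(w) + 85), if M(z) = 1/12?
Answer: 17357/12 ≈ 1446.4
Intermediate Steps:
H = 17 (H = 15 - 1*(-2) = 15 + 2 = 17)
w = 1/15 ≈ 0.066667
M(z) = 1/12
H*(M(w) + 85) = 17*(1/12 + 85) = 17*(1021/12) = 17357/12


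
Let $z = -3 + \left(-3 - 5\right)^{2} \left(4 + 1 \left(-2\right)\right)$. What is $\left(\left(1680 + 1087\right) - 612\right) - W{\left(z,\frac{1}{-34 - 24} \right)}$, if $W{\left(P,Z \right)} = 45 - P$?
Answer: $2235$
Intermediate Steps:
$z = 125$ ($z = -3 + \left(-8\right)^{2} \left(4 - 2\right) = -3 + 64 \cdot 2 = -3 + 128 = 125$)
$\left(\left(1680 + 1087\right) - 612\right) - W{\left(z,\frac{1}{-34 - 24} \right)} = \left(\left(1680 + 1087\right) - 612\right) - \left(45 - 125\right) = \left(2767 - 612\right) - \left(45 - 125\right) = 2155 - -80 = 2155 + 80 = 2235$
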